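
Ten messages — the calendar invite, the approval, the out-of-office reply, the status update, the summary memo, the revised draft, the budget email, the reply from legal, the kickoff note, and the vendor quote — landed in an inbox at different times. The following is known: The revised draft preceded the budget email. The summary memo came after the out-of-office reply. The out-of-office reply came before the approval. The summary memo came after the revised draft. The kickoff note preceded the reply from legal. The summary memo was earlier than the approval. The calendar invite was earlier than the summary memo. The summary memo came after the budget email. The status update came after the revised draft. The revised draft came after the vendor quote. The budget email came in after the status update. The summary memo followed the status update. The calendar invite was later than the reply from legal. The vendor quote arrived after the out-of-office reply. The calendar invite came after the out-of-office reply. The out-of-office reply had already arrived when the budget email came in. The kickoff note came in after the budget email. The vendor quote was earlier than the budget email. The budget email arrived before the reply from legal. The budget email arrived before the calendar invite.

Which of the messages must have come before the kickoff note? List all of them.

the budget email, the out-of-office reply, the revised draft, the status update, the vendor quote

Directly stated before the kickoff note: the budget email.
The out-of-office reply reaches the kickoff note via the out-of-office reply → the budget email → the kickoff note.
The revised draft reaches the kickoff note via the revised draft → the budget email → the kickoff note.
The status update reaches the kickoff note via the status update → the budget email → the kickoff note.
Likewise the vendor quote reaches the kickoff note by chaining the stated constraints.
No chain forces the approval (or any of the others) ahead of the kickoff note.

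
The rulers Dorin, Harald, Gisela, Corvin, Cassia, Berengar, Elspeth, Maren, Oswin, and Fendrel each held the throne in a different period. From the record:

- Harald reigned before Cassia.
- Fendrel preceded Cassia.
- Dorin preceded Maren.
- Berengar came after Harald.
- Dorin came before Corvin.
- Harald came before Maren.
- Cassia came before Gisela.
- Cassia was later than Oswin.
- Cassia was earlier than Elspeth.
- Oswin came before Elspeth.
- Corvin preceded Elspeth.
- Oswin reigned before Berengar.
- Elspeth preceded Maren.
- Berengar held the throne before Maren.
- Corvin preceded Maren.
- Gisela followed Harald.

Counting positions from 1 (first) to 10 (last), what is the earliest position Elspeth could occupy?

7

Cassia, Corvin, Dorin, Fendrel, Harald, and Oswin must all come before Elspeth — 6 forced predecessors.
Nothing else is forced ahead of Elspeth, so their earliest slot is position 6 + 1 = 7.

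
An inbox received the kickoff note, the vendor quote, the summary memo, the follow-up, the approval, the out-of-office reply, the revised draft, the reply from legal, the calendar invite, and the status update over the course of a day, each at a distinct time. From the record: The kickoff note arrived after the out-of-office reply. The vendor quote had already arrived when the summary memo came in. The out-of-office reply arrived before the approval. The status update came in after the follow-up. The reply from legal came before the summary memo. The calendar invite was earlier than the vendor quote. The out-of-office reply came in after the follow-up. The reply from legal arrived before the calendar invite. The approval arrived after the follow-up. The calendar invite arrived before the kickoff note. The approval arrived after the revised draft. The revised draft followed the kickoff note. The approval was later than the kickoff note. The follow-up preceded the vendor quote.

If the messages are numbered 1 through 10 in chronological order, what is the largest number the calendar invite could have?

5

The calendar invite must come before the approval, the kickoff note, the revised draft, the summary memo, and the vendor quote — 5 messages forced after it.
Everything else can be placed before the calendar invite in some valid order, so the calendar invite can sit as late as position 10 − 5 = 5.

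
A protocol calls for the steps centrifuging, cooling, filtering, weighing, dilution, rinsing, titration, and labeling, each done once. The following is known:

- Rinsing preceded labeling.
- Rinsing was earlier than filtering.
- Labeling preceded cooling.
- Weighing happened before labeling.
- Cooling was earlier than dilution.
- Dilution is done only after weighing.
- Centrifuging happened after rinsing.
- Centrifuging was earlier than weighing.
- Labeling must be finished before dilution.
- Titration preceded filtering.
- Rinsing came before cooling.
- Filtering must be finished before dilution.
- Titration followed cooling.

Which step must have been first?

Rinsing has a chain of constraints placing it before every other step, so rinsing must be first.

rinsing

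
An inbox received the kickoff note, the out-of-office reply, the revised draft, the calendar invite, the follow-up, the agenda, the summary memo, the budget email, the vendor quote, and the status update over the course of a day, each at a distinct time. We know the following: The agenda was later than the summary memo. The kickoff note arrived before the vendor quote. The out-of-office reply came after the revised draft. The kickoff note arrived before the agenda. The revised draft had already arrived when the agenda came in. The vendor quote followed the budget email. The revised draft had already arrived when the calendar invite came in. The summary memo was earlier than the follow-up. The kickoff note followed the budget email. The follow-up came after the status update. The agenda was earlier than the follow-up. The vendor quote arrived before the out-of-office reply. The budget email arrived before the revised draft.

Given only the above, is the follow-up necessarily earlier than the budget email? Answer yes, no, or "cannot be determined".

no

Tracing the constraints gives the budget email → the kickoff note → the agenda → the follow-up, so the budget email must come before the follow-up.
That means the follow-up cannot be before the budget email.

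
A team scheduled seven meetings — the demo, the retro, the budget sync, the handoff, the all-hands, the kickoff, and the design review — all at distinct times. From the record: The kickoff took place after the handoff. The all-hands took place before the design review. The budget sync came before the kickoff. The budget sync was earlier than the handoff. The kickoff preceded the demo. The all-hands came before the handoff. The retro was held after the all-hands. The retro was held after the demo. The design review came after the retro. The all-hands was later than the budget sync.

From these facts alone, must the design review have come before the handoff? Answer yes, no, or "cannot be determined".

no

Tracing the constraints gives the handoff → the kickoff → the demo → the retro → the design review, so the handoff must come before the design review.
That means the design review cannot be before the handoff.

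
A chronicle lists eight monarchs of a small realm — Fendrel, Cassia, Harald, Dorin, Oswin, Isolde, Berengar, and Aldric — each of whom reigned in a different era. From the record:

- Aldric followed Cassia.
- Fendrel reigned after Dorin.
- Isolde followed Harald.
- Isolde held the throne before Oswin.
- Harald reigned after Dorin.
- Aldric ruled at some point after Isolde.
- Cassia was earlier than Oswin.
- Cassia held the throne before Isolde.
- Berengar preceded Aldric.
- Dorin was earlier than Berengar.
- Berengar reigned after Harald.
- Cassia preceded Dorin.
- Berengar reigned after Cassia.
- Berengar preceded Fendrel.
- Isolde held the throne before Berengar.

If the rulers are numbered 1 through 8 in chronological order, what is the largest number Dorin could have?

Dorin must come before Aldric, Berengar, Fendrel, Harald, Isolde, and Oswin — 6 rulers forced after them.
Everything else can be placed before Dorin in some valid order, so Dorin can sit as late as position 8 − 6 = 2.

2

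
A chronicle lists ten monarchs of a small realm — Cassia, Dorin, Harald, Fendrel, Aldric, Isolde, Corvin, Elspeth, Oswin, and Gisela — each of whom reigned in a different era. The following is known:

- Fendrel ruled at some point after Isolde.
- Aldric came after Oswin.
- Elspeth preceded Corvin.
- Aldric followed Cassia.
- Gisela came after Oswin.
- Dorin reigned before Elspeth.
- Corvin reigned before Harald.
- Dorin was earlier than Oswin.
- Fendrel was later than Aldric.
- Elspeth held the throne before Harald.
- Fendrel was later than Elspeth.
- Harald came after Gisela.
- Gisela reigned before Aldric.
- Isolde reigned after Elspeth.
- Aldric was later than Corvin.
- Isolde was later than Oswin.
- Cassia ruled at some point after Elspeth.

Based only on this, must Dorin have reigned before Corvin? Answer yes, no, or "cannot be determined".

yes

Chain the constraints: Dorin → Elspeth → Corvin. Each link is directly stated, so Dorin comes before Corvin.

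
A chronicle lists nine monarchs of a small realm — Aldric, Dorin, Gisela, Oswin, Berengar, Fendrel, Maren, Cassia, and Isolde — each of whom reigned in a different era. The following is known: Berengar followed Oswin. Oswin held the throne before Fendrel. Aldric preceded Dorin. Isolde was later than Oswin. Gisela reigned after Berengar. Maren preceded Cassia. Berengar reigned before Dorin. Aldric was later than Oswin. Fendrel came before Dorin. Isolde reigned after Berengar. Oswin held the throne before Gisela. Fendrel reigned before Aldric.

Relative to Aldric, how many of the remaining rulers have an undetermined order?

5

Forced before Aldric: Fendrel and Oswin; forced after Aldric: Dorin.
That leaves Berengar, Cassia, Gisela, Isolde, and Maren with no forced order relative to Aldric — 5.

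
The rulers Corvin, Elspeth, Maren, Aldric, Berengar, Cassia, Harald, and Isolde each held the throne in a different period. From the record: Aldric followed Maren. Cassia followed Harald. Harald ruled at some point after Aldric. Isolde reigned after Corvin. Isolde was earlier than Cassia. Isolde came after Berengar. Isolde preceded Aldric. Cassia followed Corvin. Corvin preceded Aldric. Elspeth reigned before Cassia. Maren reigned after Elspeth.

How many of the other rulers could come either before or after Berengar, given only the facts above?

Forced after Berengar: Aldric, Cassia, Harald, and Isolde.
That leaves Corvin, Elspeth, and Maren with no forced order relative to Berengar — 3.

3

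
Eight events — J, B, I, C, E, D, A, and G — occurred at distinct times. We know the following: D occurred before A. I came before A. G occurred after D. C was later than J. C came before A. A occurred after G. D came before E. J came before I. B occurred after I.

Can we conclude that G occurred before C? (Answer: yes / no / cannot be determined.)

No chain of stated constraints runs from G to C, and none runs from C to G either.
So the relative order of G and C is not fixed by the given facts.

cannot be determined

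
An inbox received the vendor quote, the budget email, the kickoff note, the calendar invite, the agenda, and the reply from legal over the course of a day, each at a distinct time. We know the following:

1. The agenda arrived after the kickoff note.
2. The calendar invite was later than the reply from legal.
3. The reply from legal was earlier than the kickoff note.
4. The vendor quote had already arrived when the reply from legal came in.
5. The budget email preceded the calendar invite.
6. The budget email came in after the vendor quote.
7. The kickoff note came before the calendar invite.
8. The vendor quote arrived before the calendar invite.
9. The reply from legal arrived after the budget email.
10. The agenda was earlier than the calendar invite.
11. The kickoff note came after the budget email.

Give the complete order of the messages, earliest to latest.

The constraints fix every adjacent pair, so only one ordering works:
the vendor quote → the budget email → the reply from legal → the kickoff note → the agenda → the calendar invite.

the vendor quote, the budget email, the reply from legal, the kickoff note, the agenda, the calendar invite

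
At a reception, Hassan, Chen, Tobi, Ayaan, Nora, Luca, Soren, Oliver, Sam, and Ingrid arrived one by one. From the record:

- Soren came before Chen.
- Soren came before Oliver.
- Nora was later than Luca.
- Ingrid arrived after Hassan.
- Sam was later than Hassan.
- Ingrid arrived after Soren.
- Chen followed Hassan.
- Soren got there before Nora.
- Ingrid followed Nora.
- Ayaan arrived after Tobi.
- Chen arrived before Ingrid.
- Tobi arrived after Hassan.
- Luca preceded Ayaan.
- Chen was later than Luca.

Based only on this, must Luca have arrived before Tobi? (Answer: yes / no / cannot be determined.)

No chain of stated constraints runs from Luca to Tobi, and none runs from Tobi to Luca either.
So the relative order of Luca and Tobi is not fixed by the given facts.

cannot be determined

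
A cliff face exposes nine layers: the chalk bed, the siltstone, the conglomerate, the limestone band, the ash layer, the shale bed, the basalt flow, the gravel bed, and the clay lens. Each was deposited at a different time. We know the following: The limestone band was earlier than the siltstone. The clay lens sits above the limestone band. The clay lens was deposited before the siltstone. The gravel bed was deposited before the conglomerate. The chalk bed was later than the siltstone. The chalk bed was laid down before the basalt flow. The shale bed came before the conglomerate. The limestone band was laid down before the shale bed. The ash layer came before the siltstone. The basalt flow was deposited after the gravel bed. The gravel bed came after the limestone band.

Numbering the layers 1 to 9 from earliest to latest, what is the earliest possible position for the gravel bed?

2

The limestone band must come before the gravel bed — 1 forced predecessor.
Nothing else is forced ahead of the gravel bed, so its earliest slot is position 1 + 1 = 2.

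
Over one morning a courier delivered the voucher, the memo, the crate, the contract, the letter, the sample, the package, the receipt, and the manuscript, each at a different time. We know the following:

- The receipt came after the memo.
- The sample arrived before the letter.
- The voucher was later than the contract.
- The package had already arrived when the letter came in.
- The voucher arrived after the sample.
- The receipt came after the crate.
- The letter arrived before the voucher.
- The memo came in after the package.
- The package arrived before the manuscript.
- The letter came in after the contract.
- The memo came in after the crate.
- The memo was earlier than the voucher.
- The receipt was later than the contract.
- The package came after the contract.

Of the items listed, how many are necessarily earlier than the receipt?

4

Directly stated before the receipt: the contract, the crate, and the memo.
The package reaches the receipt via the package → the memo → the receipt.
No chain forces the letter (or any of the others) ahead of the receipt.
That's the contract, the crate, the memo, and the package — 4 in all.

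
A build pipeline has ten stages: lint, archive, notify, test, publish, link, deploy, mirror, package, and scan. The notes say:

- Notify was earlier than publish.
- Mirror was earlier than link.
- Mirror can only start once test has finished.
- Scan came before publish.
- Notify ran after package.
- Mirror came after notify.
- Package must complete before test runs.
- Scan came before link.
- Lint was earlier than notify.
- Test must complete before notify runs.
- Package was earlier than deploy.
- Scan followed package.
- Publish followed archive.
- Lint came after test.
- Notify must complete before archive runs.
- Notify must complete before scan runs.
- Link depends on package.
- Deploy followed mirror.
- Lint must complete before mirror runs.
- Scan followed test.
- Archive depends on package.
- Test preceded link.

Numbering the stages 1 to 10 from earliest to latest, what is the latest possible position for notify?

4

Notify must come before archive, deploy, link, mirror, publish, and scan — 6 stages forced after it.
Everything else can be placed before notify in some valid order, so notify can sit as late as position 10 − 6 = 4.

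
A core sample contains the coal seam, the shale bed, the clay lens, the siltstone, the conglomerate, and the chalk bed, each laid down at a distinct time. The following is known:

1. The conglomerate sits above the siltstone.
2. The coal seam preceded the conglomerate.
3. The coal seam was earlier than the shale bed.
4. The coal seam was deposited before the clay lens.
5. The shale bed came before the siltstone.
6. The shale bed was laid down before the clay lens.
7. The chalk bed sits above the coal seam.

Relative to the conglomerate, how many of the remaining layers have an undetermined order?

Forced before the conglomerate: the coal seam, the shale bed, and the siltstone.
That leaves the chalk bed and the clay lens with no forced order relative to the conglomerate — 2.

2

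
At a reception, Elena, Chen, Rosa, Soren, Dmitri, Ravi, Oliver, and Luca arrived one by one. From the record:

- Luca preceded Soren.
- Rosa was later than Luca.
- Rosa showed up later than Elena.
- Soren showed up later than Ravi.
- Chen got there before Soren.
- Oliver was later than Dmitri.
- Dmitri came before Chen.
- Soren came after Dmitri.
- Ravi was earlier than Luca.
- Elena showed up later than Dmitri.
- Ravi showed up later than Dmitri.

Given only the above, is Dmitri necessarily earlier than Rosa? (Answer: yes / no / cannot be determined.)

Chain the constraints: Dmitri → Elena → Rosa. Each link is directly stated, so Dmitri comes before Rosa.

yes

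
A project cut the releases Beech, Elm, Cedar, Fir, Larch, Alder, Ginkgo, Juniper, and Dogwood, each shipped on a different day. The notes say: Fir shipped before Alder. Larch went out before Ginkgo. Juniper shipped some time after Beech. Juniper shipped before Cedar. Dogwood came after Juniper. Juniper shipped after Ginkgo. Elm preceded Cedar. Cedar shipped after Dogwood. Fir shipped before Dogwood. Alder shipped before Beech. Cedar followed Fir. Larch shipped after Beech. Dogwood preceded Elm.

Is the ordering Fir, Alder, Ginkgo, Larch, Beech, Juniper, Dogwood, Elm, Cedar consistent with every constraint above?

no

The constraints require Larch before Ginkgo, but in the proposed sequence Ginkgo appears ahead of Larch. That one violation is enough.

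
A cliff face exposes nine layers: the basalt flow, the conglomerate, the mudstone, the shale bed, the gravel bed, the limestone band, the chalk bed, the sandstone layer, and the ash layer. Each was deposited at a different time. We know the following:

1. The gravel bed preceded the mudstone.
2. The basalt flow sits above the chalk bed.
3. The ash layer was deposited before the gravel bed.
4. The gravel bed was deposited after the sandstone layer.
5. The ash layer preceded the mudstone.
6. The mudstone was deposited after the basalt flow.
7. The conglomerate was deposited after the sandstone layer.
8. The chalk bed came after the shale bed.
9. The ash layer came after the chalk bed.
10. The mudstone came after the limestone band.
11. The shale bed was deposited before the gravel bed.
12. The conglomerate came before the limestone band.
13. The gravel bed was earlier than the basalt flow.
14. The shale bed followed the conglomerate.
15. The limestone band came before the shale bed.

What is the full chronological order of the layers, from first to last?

the sandstone layer, the conglomerate, the limestone band, the shale bed, the chalk bed, the ash layer, the gravel bed, the basalt flow, the mudstone

The constraints fix every adjacent pair, so only one ordering works:
the sandstone layer → the conglomerate → the limestone band → the shale bed → the chalk bed → the ash layer → the gravel bed → the basalt flow → the mudstone.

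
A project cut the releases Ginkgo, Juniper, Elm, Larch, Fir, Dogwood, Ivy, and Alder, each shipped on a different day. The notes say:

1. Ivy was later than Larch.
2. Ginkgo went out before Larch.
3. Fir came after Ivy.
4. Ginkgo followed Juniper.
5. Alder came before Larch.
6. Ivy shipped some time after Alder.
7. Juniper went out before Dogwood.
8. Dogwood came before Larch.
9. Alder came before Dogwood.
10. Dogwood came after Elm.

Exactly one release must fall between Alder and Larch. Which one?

Tracing the constraints gives Alder → Dogwood → Larch, so Dogwood sits after Alder and before Larch.
No other release is forced both after Alder and before Larch.

Dogwood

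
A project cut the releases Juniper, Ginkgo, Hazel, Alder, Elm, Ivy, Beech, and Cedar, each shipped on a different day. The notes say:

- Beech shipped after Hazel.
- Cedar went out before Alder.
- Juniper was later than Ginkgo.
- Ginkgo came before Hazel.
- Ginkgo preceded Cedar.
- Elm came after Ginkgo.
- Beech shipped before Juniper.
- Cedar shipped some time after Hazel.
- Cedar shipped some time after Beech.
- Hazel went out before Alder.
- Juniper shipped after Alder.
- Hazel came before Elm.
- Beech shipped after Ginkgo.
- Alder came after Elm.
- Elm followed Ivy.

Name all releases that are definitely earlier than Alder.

Directly stated before Alder: Cedar, Elm, and Hazel.
Beech reaches Alder via Beech → Cedar → Alder.
Ginkgo reaches Alder via Ginkgo → Cedar → Alder.
Ivy reaches Alder via Ivy → Elm → Alder.
No chain forces Juniper ahead of Alder.

Beech, Cedar, Elm, Ginkgo, Hazel, Ivy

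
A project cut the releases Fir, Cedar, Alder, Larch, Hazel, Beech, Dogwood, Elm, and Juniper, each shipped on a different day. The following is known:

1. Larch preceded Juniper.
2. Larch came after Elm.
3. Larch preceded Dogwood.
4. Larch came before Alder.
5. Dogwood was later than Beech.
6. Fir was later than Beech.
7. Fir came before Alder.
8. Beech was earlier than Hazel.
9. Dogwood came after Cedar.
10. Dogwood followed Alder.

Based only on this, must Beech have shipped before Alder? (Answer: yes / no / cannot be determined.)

Chain the constraints: Beech → Fir → Alder. Each link is directly stated, so Beech comes before Alder.

yes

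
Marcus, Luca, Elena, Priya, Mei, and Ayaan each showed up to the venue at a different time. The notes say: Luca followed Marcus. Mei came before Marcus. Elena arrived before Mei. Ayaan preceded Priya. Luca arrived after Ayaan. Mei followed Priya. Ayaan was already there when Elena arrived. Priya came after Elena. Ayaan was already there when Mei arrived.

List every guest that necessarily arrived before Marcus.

Directly stated before Marcus: Mei.
Ayaan reaches Marcus via Ayaan → Mei → Marcus.
Elena reaches Marcus via Elena → Mei → Marcus.
Priya reaches Marcus via Priya → Mei → Marcus.
No chain forces Luca ahead of Marcus.

Ayaan, Elena, Mei, Priya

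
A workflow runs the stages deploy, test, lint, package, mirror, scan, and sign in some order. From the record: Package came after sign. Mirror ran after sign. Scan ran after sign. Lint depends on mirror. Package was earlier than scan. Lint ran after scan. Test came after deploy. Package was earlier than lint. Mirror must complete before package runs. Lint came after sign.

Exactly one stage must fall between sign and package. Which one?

Tracing the constraints gives sign → mirror → package, so mirror sits after sign and before package.
No other stage is forced both after sign and before package.

mirror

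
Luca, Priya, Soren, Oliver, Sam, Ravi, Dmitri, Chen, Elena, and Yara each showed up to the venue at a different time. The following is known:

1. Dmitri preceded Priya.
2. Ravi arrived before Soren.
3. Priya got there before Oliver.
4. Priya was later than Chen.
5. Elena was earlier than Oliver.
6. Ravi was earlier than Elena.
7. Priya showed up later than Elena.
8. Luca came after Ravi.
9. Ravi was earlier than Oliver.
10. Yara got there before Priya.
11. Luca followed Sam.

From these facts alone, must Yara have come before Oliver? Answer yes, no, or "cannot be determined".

Chain the constraints: Yara → Priya → Oliver. Each link is directly stated, so Yara comes before Oliver.

yes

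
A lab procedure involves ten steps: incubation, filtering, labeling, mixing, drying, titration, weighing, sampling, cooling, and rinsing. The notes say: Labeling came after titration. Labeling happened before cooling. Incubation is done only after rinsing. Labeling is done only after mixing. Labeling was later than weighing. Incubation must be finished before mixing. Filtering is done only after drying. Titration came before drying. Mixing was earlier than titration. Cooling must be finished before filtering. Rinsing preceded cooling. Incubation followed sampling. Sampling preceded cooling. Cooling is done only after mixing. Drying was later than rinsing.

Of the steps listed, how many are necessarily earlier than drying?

Directly stated before drying: rinsing and titration.
Incubation reaches drying via incubation → mixing → titration → drying.
Mixing reaches drying via mixing → titration → drying.
Sampling reaches drying via sampling → incubation → mixing → titration → drying.
That's incubation, mixing, rinsing, sampling, and titration — 5 in all.

5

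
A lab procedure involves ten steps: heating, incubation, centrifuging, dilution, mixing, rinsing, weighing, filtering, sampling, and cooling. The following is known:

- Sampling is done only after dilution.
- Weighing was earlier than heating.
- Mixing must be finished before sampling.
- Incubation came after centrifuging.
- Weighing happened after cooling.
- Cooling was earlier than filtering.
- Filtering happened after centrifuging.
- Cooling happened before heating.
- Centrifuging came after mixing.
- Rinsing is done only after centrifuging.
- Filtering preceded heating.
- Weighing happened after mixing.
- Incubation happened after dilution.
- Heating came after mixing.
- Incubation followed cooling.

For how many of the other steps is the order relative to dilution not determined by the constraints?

Forced after dilution: incubation and sampling.
That leaves centrifuging, cooling, filtering, heating, mixing, rinsing, and weighing with no forced order relative to dilution — 7.

7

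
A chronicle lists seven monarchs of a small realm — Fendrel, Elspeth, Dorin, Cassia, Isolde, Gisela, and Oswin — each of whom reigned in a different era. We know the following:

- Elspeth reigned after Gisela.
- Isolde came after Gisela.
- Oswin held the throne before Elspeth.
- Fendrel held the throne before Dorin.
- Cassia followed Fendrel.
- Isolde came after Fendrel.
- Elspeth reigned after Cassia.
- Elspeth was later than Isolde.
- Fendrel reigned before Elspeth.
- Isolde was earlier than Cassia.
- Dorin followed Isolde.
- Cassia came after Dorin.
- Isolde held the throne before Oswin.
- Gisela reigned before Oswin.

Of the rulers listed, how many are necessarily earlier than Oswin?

Directly stated before Oswin: Gisela and Isolde.
Fendrel reaches Oswin via Fendrel → Isolde → Oswin.
No chain forces Elspeth (or any of the others) ahead of Oswin.
That's Fendrel, Gisela, and Isolde — 3 in all.

3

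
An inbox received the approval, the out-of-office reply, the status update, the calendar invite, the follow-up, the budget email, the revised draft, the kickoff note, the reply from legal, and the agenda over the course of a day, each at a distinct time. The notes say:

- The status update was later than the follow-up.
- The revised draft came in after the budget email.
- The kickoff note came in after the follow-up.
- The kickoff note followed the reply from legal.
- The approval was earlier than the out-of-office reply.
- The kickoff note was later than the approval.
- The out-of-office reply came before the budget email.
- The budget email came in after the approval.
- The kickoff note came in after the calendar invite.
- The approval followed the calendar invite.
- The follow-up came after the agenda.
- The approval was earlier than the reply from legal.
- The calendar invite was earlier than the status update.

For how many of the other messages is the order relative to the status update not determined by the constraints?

Forced before the status update: the agenda, the calendar invite, and the follow-up.
That leaves the approval, the budget email, the kickoff note, the out-of-office reply, the reply from legal, and the revised draft with no forced order relative to the status update — 6.

6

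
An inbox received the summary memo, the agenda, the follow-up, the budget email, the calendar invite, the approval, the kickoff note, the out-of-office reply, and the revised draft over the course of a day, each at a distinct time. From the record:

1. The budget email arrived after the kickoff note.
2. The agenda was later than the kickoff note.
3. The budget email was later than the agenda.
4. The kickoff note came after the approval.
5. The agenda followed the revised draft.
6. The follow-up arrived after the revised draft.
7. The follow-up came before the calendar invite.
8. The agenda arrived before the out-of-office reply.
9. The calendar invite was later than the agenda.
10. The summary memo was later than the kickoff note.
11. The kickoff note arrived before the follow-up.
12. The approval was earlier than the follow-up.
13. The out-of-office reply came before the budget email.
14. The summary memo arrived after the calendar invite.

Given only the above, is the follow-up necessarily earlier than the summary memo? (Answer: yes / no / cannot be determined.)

Chain the constraints: the follow-up → the calendar invite → the summary memo. Each link is directly stated, so the follow-up comes before the summary memo.

yes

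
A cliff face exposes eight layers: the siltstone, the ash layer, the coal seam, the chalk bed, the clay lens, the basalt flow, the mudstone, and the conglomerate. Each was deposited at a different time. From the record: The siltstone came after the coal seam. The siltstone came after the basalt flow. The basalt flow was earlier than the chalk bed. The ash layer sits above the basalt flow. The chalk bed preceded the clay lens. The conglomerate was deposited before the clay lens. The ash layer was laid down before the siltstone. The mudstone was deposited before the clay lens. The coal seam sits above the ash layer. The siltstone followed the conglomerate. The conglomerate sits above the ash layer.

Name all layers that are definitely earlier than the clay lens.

the ash layer, the basalt flow, the chalk bed, the conglomerate, the mudstone

Directly stated before the clay lens: the chalk bed, the conglomerate, and the mudstone.
The ash layer reaches the clay lens via the ash layer → the conglomerate → the clay lens.
The basalt flow reaches the clay lens via the basalt flow → the chalk bed → the clay lens.
No chain forces the siltstone (or any of the others) ahead of the clay lens.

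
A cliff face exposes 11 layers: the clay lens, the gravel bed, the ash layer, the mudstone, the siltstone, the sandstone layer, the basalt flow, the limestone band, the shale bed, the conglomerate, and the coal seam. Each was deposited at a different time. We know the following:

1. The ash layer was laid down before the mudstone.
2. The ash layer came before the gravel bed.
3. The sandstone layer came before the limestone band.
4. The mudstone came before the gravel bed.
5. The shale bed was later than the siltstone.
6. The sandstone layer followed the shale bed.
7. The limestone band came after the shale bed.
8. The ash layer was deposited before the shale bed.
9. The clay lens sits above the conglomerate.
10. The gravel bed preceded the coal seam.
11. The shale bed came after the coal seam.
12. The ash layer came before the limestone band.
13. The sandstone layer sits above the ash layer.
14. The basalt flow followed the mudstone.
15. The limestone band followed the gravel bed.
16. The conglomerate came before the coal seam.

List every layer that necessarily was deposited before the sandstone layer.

Directly stated before the sandstone layer: the ash layer and the shale bed.
The coal seam reaches the sandstone layer via the coal seam → the shale bed → the sandstone layer.
The conglomerate reaches the sandstone layer via the conglomerate → the coal seam → the shale bed → the sandstone layer.
The gravel bed reaches the sandstone layer via the gravel bed → the coal seam → the shale bed → the sandstone layer.
Likewise the mudstone and the siltstone each reach the sandstone layer by chaining the stated constraints.
No chain forces the basalt flow (or any of the others) ahead of the sandstone layer.

the ash layer, the coal seam, the conglomerate, the gravel bed, the mudstone, the shale bed, the siltstone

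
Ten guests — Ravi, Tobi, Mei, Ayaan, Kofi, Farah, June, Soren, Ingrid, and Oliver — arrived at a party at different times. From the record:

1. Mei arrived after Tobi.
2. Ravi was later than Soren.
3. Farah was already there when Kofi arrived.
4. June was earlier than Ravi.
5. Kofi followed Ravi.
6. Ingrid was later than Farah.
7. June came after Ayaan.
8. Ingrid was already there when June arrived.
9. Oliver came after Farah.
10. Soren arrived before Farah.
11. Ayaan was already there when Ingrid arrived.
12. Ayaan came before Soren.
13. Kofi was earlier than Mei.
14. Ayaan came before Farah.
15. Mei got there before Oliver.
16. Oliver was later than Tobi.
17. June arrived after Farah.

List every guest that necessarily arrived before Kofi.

Ayaan, Farah, Ingrid, June, Ravi, Soren

Directly stated before Kofi: Farah and Ravi.
Ayaan reaches Kofi via Ayaan → Farah → Kofi.
Ingrid reaches Kofi via Ingrid → June → Ravi → Kofi.
June reaches Kofi via June → Ravi → Kofi.
Likewise Soren reaches Kofi by chaining the stated constraints.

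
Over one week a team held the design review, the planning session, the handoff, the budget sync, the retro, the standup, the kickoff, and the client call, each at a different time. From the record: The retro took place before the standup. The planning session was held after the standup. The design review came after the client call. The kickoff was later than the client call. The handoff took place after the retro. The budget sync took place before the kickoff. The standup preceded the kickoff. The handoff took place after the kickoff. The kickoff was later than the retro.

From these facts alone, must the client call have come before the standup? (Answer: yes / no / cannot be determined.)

cannot be determined

No chain of stated constraints runs from the client call to the standup, and none runs from the standup to the client call either.
So the relative order of the client call and the standup is not fixed by the given facts.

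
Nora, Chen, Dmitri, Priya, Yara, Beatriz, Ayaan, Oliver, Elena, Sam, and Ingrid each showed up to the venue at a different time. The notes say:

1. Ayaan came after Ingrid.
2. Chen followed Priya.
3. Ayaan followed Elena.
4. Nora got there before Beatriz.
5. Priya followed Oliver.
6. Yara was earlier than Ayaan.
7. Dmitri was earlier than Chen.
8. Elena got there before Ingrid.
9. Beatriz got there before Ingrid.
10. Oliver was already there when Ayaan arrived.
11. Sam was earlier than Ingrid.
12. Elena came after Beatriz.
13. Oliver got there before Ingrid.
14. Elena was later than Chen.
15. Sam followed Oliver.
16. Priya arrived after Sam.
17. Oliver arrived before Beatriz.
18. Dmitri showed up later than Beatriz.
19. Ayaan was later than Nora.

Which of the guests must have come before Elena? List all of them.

Beatriz, Chen, Dmitri, Nora, Oliver, Priya, Sam

Directly stated before Elena: Beatriz and Chen.
Dmitri reaches Elena via Dmitri → Chen → Elena.
Nora reaches Elena via Nora → Beatriz → Elena.
Oliver reaches Elena via Oliver → Beatriz → Elena.
Likewise Priya and Sam each reach Elena by chaining the stated constraints.
No chain forces Ayaan (or any of the others) ahead of Elena.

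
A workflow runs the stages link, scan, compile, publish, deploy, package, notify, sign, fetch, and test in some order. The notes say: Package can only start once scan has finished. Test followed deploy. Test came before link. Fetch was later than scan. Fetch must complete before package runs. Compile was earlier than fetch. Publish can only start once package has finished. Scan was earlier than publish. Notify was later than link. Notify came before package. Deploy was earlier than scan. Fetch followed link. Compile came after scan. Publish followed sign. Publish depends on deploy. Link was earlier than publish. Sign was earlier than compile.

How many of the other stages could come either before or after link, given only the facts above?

3

Forced before link: deploy and test; forced after link: fetch, notify, package, and publish.
That leaves compile, scan, and sign with no forced order relative to link — 3.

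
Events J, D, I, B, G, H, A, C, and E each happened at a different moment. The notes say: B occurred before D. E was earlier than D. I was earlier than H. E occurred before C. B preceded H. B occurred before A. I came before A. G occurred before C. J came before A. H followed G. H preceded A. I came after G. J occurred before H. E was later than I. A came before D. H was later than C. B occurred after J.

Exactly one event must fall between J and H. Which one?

Tracing the constraints gives J → B → H, so B sits after J and before H.
No other event is forced both after J and before H.

B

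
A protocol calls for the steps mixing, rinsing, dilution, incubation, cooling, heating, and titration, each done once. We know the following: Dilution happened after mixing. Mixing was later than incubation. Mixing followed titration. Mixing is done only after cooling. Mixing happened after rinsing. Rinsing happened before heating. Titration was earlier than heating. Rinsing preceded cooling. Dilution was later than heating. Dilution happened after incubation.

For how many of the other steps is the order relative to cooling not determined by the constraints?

Forced before cooling: rinsing; forced after cooling: dilution and mixing.
That leaves heating, incubation, and titration with no forced order relative to cooling — 3.

3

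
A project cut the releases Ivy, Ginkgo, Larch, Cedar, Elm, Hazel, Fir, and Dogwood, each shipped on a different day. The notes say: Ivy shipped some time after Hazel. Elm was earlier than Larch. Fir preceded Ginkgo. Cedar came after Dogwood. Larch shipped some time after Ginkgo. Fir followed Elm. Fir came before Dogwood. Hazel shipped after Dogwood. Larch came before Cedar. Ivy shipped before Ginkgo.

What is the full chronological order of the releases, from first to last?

The constraints fix every adjacent pair, so only one ordering works:
Elm → Fir → Dogwood → Hazel → Ivy → Ginkgo → Larch → Cedar.

Elm, Fir, Dogwood, Hazel, Ivy, Ginkgo, Larch, Cedar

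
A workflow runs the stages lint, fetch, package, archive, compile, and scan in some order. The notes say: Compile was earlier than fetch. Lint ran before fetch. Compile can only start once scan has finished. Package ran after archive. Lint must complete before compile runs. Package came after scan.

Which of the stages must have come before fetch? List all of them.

Directly stated before fetch: compile and lint.
Scan reaches fetch via scan → compile → fetch.

compile, lint, scan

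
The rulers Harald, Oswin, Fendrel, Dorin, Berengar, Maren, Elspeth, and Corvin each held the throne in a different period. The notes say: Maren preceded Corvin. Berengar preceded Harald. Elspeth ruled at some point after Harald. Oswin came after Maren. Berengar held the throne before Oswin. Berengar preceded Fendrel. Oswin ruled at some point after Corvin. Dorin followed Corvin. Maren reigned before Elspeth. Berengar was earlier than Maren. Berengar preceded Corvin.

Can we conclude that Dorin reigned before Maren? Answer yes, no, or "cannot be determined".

Tracing the constraints gives Maren → Corvin → Dorin, so Maren must come before Dorin.
That means Dorin cannot be before Maren.

no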